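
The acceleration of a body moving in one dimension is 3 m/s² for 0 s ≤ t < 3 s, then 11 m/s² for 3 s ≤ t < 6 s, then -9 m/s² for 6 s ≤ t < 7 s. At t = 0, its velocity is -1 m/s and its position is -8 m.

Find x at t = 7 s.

On each constant-a segment, Δv = aΔt and Δx = v₀Δt + ½aΔt²; chain segment to segment.
0–3 s: v starts -1 m/s; Δx = -1·3 + ½·3·3² = 10.5 m; v ends 8 m/s.
3–6 s: v starts 8 m/s; Δx = 8·3 + ½·11·3² = 73.5 m; v ends 41 m/s.
6–7 s: v starts 41 m/s; Δx = 41·1 + ½·-9·1² = 36.5 m; v ends 32 m/s.
x(7) = -8 + Σ Δx = 112.5 m.

112.5 m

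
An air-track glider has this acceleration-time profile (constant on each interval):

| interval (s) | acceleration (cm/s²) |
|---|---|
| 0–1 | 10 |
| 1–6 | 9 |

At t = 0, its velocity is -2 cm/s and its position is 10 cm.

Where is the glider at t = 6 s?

165.5 cm

On each constant-a segment, Δv = aΔt and Δx = v₀Δt + ½aΔt²; chain segment to segment.
0–1 s: v starts -2 cm/s; Δx = -2·1 + ½·10·1² = 3 cm; v ends 8 cm/s.
1–6 s: v starts 8 cm/s; Δx = 8·5 + ½·9·5² = 152.5 cm; v ends 53 cm/s.
x(6) = 10 + Σ Δx = 165.5 cm.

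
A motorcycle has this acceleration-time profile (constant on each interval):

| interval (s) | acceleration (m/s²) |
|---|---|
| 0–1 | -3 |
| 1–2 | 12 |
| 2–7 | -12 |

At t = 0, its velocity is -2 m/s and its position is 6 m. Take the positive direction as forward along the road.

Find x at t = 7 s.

On each constant-a segment, Δv = aΔt and Δx = v₀Δt + ½aΔt²; chain segment to segment.
0–1 s: v starts -2 m/s; Δx = -2·1 + ½·-3·1² = -3.5 m; v ends -5 m/s.
1–2 s: v starts -5 m/s; Δx = -5·1 + ½·12·1² = 1 m; v ends 7 m/s.
2–7 s: v starts 7 m/s; Δx = 7·5 + ½·-12·5² = -115 m; v ends -53 m/s.
x(7) = 6 + Σ Δx = -111.5 m.

-111.5 m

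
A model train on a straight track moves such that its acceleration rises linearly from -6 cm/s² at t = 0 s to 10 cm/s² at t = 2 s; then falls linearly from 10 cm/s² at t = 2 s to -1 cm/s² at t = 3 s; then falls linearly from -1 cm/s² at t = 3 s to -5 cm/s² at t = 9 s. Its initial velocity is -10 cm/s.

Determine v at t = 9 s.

Δv equals the area under the a-t graph; then v = v₀ + Δv.
0–2 s: ½(-6 + 10)(2) = 4 cm/s
2–3 s: ½(10 + -1)(1) = 4.5 cm/s
3–9 s: ½(-1 + -5)(6) = -18 cm/s
Δv = -9.5 cm/s, so v(9) = -10 + (-9.5) = -19.5 cm/s.

-19.5 cm/s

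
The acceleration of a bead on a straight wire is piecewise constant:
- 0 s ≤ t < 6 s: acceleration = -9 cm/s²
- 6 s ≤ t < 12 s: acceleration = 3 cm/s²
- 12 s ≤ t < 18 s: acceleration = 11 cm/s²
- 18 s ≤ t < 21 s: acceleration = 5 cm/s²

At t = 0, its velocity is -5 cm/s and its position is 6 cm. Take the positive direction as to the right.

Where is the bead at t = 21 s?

On each constant-a segment, Δv = aΔt and Δx = v₀Δt + ½aΔt²; chain segment to segment.
0–6 s: v starts -5 cm/s; Δx = -5·6 + ½·-9·6² = -192 cm; v ends -59 cm/s.
6–12 s: v starts -59 cm/s; Δx = -59·6 + ½·3·6² = -300 cm; v ends -41 cm/s.
12–18 s: v starts -41 cm/s; Δx = -41·6 + ½·11·6² = -48 cm; v ends 25 cm/s.
18–21 s: v starts 25 cm/s; Δx = 25·3 + ½·5·3² = 97.5 cm; v ends 40 cm/s.
x(21) = 6 + Σ Δx = -436.5 cm.

-436.5 cm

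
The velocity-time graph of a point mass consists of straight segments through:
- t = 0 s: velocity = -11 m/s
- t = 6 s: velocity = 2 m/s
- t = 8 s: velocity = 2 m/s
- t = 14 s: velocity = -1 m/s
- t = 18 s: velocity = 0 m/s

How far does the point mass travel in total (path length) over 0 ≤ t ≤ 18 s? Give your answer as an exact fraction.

518/13 m

Total distance travelled is ∫|v| dt — sum the magnitudes of each area piece.
0–6 s: v = 0 at t = 66/13 s; triangle areas 363/13 + 12/13 = 375/13 m
6–8 s: |2| × 2 = 4 m
8–14 s: v = 0 at t = 12 s; triangle areas 4 + 1 = 5 m
14–18 s: |½(-1 + 0)(4)| = 2 m
Total distance = 518/13 m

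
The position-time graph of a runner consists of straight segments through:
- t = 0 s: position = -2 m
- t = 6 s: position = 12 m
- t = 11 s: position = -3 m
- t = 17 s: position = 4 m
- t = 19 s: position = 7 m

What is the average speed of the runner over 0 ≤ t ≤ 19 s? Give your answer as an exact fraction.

39/19 m/s

Average speed = (total path length)/(elapsed time); on a piecewise-linear x-t graph the path length is Σ|Δx|.
0–6 s: |Δx| = |12 − -2| = 14 m
6–11 s: |Δx| = |-3 − 12| = 15 m
11–17 s: |Δx| = |4 − -3| = 7 m
17–19 s: |Δx| = |7 − 4| = 3 m
Total path = 39 m; average speed = 39/19 = 39/19 m/s.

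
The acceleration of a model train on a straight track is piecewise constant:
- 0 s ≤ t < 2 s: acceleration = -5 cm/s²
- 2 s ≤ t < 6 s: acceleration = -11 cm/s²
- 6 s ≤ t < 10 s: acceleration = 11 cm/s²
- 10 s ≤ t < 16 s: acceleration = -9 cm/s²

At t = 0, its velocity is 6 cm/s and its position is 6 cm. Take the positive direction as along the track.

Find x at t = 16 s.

-386 cm

On each constant-a segment, Δv = aΔt and Δx = v₀Δt + ½aΔt²; chain segment to segment.
0–2 s: v starts 6 cm/s; Δx = 6·2 + ½·-5·2² = 2 cm; v ends -4 cm/s.
2–6 s: v starts -4 cm/s; Δx = -4·4 + ½·-11·4² = -104 cm; v ends -48 cm/s.
6–10 s: v starts -48 cm/s; Δx = -48·4 + ½·11·4² = -104 cm; v ends -4 cm/s.
10–16 s: v starts -4 cm/s; Δx = -4·6 + ½·-9·6² = -186 cm; v ends -58 cm/s.
x(16) = 6 + Σ Δx = -386 cm.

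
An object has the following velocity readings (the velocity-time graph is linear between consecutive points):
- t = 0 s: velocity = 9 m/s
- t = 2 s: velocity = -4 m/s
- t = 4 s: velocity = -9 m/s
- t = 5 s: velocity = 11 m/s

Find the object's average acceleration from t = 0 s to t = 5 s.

Average acceleration = Δv/Δt = (11 − 9)/(5 − 0) = 0.4 m/s².

0.4 m/s²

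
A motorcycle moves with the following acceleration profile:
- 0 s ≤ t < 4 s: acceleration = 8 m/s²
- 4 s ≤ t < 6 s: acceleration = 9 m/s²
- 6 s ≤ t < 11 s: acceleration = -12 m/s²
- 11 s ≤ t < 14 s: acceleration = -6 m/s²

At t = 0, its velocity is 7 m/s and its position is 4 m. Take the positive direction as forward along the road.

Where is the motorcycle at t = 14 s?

291 m

On each constant-a segment, Δv = aΔt and Δx = v₀Δt + ½aΔt²; chain segment to segment.
0–4 s: v starts 7 m/s; Δx = 7·4 + ½·8·4² = 92 m; v ends 39 m/s.
4–6 s: v starts 39 m/s; Δx = 39·2 + ½·9·2² = 96 m; v ends 57 m/s.
6–11 s: v starts 57 m/s; Δx = 57·5 + ½·-12·5² = 135 m; v ends -3 m/s.
11–14 s: v starts -3 m/s; Δx = -3·3 + ½·-6·3² = -36 m; v ends -21 m/s.
x(14) = 4 + Σ Δx = 291 m.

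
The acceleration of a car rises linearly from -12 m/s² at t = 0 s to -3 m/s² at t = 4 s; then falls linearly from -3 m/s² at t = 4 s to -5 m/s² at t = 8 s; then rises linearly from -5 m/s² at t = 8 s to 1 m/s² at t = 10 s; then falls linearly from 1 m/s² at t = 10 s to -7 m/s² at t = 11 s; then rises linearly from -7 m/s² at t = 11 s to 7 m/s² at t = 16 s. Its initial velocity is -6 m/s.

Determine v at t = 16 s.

Δv equals the area under the a-t graph; then v = v₀ + Δv.
0–4 s: ½(-12 + -3)(4) = -30 m/s
4–8 s: ½(-3 + -5)(4) = -16 m/s
8–10 s: ½(-5 + 1)(2) = -4 m/s
10–11 s: ½(1 + -7)(1) = -3 m/s
11–16 s: ½(-7 + 7)(5) = 0 m/s
Δv = -53 m/s, so v(16) = -6 + (-53) = -59 m/s.

-59 m/s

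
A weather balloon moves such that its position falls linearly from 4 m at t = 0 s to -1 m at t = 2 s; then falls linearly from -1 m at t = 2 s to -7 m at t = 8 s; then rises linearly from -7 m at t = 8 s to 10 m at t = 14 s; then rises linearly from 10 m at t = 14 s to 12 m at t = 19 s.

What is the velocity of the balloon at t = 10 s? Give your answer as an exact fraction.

Velocity is the slope of the x-t graph on 8–14 s: (10 − -7)/(14 − 8) = 17/6 m/s.

17/6 m/s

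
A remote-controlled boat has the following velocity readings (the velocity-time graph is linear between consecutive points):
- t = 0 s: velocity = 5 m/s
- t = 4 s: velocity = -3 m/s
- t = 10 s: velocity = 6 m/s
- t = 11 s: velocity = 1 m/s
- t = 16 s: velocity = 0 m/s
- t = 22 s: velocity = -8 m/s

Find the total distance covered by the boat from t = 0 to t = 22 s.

Distance (not displacement) is the total path length: add the absolute areas under v-t.
0–4 s: v = 0 at t = 2.5 s; triangle areas 6.25 + 2.25 = 8.5 m
4–10 s: v = 0 at t = 6 s; triangle areas 3 + 12 = 15 m
10–11 s: |½(6 + 1)(1)| = 3.5 m
11–16 s: |½(1 + 0)(5)| = 2.5 m
16–22 s: |½(0 + -8)(6)| = 24 m
Total distance = 53.5 m

53.5 m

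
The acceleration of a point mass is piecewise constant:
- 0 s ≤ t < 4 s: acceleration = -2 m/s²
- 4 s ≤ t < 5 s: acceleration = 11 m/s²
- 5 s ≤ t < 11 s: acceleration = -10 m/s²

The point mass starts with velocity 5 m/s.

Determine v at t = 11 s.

Δv equals the area under the a-t graph; then v = v₀ + Δv.
0–4 s: -2 × 4 = -8 m/s
4–5 s: 11 × 1 = 11 m/s
5–11 s: -10 × 6 = -60 m/s
Δv = -57 m/s, so v(11) = 5 + (-57) = -52 m/s.

-52 m/s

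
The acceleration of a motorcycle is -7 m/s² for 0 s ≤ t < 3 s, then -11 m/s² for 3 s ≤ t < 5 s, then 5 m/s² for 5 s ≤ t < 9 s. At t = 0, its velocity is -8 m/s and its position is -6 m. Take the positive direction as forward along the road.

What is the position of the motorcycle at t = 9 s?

-305.5 m

On each constant-a segment, Δv = aΔt and Δx = v₀Δt + ½aΔt²; chain segment to segment.
0–3 s: v starts -8 m/s; Δx = -8·3 + ½·-7·3² = -55.5 m; v ends -29 m/s.
3–5 s: v starts -29 m/s; Δx = -29·2 + ½·-11·2² = -80 m; v ends -51 m/s.
5–9 s: v starts -51 m/s; Δx = -51·4 + ½·5·4² = -164 m; v ends -31 m/s.
x(9) = -6 + Σ Δx = -305.5 m.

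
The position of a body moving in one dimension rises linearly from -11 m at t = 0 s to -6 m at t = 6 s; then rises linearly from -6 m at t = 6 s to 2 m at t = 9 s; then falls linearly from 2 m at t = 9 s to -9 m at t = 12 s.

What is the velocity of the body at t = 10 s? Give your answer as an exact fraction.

Velocity is the slope of the x-t graph on 9–12 s: (-9 − 2)/(12 − 9) = -11/3 m/s.

-11/3 m/s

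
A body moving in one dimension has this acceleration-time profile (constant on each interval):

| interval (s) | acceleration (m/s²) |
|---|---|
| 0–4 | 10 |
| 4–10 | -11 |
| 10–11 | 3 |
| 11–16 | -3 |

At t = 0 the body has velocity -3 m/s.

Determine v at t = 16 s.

-41 m/s

Δv equals the area under the a-t graph; then v = v₀ + Δv.
0–4 s: 10 × 4 = 40 m/s
4–10 s: -11 × 6 = -66 m/s
10–11 s: 3 × 1 = 3 m/s
11–16 s: -3 × 5 = -15 m/s
Δv = -38 m/s, so v(16) = -3 + (-38) = -41 m/s.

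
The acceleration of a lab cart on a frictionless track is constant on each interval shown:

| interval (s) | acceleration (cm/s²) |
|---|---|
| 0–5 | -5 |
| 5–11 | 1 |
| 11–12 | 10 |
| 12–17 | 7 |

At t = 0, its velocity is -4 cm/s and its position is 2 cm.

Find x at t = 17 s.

-232 cm

On each constant-a segment, Δv = aΔt and Δx = v₀Δt + ½aΔt²; chain segment to segment.
0–5 s: v starts -4 cm/s; Δx = -4·5 + ½·-5·5² = -82.5 cm; v ends -29 cm/s.
5–11 s: v starts -29 cm/s; Δx = -29·6 + ½·1·6² = -156 cm; v ends -23 cm/s.
11–12 s: v starts -23 cm/s; Δx = -23·1 + ½·10·1² = -18 cm; v ends -13 cm/s.
12–17 s: v starts -13 cm/s; Δx = -13·5 + ½·7·5² = 22.5 cm; v ends 22 cm/s.
x(17) = 2 + Σ Δx = -232 cm.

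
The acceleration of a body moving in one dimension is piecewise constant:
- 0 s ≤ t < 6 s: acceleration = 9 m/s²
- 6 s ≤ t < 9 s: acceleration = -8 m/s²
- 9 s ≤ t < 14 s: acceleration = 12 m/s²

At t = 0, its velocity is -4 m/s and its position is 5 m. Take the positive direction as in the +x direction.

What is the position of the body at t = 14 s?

On each constant-a segment, Δv = aΔt and Δx = v₀Δt + ½aΔt²; chain segment to segment.
0–6 s: v starts -4 m/s; Δx = -4·6 + ½·9·6² = 138 m; v ends 50 m/s.
6–9 s: v starts 50 m/s; Δx = 50·3 + ½·-8·3² = 114 m; v ends 26 m/s.
9–14 s: v starts 26 m/s; Δx = 26·5 + ½·12·5² = 280 m; v ends 86 m/s.
x(14) = 5 + Σ Δx = 537 m.

537 m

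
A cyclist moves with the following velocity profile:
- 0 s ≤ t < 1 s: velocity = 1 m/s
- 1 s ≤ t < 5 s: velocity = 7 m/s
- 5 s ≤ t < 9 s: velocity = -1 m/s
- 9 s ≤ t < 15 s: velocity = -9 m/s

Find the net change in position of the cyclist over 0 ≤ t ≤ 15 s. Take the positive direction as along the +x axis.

-29 m

Displacement is the signed area under the v-t curve.
0–1 s: 1 × 1 = 1 m
1–5 s: 7 × 4 = 28 m
5–9 s: -1 × 4 = -4 m
9–15 s: -9 × 6 = -54 m
Net displacement = -29 m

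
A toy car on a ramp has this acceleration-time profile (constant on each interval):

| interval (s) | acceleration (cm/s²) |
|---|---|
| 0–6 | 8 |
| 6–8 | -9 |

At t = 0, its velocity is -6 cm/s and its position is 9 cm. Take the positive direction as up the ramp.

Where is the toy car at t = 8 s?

183 cm

On each constant-a segment, Δv = aΔt and Δx = v₀Δt + ½aΔt²; chain segment to segment.
0–6 s: v starts -6 cm/s; Δx = -6·6 + ½·8·6² = 108 cm; v ends 42 cm/s.
6–8 s: v starts 42 cm/s; Δx = 42·2 + ½·-9·2² = 66 cm; v ends 24 cm/s.
x(8) = 9 + Σ Δx = 183 cm.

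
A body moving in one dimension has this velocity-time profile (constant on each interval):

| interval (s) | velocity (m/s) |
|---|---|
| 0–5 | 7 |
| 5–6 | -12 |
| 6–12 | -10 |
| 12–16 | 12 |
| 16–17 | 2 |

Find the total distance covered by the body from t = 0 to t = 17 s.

157 m

Distance (not displacement) is the total path length: add the absolute areas under v-t.
0–5 s: |7| × 5 = 35 m
5–6 s: |-12| × 1 = 12 m
6–12 s: |-10| × 6 = 60 m
12–16 s: |12| × 4 = 48 m
16–17 s: |2| × 1 = 2 m
Total distance = 157 m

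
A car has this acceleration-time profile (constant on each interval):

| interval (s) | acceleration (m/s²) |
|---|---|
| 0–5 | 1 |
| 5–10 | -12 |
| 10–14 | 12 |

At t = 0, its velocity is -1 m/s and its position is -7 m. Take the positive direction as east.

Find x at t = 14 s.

On each constant-a segment, Δv = aΔt and Δx = v₀Δt + ½aΔt²; chain segment to segment.
0–5 s: v starts -1 m/s; Δx = -1·5 + ½·1·5² = 7.5 m; v ends 4 m/s.
5–10 s: v starts 4 m/s; Δx = 4·5 + ½·-12·5² = -130 m; v ends -56 m/s.
10–14 s: v starts -56 m/s; Δx = -56·4 + ½·12·4² = -128 m; v ends -8 m/s.
x(14) = -7 + Σ Δx = -257.5 m.

-257.5 m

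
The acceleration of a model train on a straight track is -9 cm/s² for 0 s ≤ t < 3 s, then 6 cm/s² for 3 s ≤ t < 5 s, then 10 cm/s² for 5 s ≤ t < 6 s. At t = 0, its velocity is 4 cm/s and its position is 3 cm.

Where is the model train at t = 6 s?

On each constant-a segment, Δv = aΔt and Δx = v₀Δt + ½aΔt²; chain segment to segment.
0–3 s: v starts 4 cm/s; Δx = 4·3 + ½·-9·3² = -28.5 cm; v ends -23 cm/s.
3–5 s: v starts -23 cm/s; Δx = -23·2 + ½·6·2² = -34 cm; v ends -11 cm/s.
5–6 s: v starts -11 cm/s; Δx = -11·1 + ½·10·1² = -6 cm; v ends -1 cm/s.
x(6) = 3 + Σ Δx = -65.5 cm.

-65.5 cm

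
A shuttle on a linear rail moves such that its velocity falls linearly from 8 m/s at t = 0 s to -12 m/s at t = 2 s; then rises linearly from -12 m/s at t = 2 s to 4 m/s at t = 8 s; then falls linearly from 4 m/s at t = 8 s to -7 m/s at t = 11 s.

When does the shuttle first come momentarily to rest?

t = 0.8 s

v changes sign on 0–2 s (from 8 to -12); the graph is linear there, so v = 0 at t = 0 + (-8)·(2 − 0)/(-12 − 8) = 0.8 s.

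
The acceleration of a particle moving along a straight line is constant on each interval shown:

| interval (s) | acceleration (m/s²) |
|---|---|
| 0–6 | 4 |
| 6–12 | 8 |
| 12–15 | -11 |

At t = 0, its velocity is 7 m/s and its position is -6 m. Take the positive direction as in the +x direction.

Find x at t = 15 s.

625.5 m

On each constant-a segment, Δv = aΔt and Δx = v₀Δt + ½aΔt²; chain segment to segment.
0–6 s: v starts 7 m/s; Δx = 7·6 + ½·4·6² = 114 m; v ends 31 m/s.
6–12 s: v starts 31 m/s; Δx = 31·6 + ½·8·6² = 330 m; v ends 79 m/s.
12–15 s: v starts 79 m/s; Δx = 79·3 + ½·-11·3² = 187.5 m; v ends 46 m/s.
x(15) = -6 + Σ Δx = 625.5 m.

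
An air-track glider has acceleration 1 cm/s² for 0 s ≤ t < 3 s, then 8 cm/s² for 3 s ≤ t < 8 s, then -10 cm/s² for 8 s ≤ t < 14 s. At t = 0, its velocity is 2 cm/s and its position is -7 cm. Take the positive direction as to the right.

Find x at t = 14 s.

On each constant-a segment, Δv = aΔt and Δx = v₀Δt + ½aΔt²; chain segment to segment.
0–3 s: v starts 2 cm/s; Δx = 2·3 + ½·1·3² = 10.5 cm; v ends 5 cm/s.
3–8 s: v starts 5 cm/s; Δx = 5·5 + ½·8·5² = 125 cm; v ends 45 cm/s.
8–14 s: v starts 45 cm/s; Δx = 45·6 + ½·-10·6² = 90 cm; v ends -15 cm/s.
x(14) = -7 + Σ Δx = 218.5 cm.

218.5 cm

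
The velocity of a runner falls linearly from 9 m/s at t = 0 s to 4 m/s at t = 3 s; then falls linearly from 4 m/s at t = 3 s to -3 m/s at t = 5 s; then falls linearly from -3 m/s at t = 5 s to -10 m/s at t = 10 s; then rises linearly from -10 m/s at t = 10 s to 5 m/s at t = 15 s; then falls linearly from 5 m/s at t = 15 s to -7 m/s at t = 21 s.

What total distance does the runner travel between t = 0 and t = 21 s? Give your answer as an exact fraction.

Total distance travelled is ∫|v| dt — sum the magnitudes of each area piece.
0–3 s: |½(9 + 4)(3)| = 19.5 m
3–5 s: v = 0 at t = 29/7 s; triangle areas 16/7 + 9/7 = 25/7 m
5–10 s: |½(-3 + -10)(5)| = 32.5 m
10–15 s: v = 0 at t = 40/3 s; triangle areas 50/3 + 25/6 = 125/6 m
15–21 s: v = 0 at t = 17.5 s; triangle areas 6.25 + 12.25 = 18.5 m
Total distance = 1993/21 m

1993/21 m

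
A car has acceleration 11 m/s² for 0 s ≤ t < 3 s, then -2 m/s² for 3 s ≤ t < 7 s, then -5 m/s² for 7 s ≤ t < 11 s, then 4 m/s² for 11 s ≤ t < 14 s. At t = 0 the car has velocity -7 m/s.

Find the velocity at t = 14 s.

Δv equals the area under the a-t graph; then v = v₀ + Δv.
0–3 s: 11 × 3 = 33 m/s
3–7 s: -2 × 4 = -8 m/s
7–11 s: -5 × 4 = -20 m/s
11–14 s: 4 × 3 = 12 m/s
Δv = 17 m/s, so v(14) = -7 + (17) = 10 m/s.

10 m/s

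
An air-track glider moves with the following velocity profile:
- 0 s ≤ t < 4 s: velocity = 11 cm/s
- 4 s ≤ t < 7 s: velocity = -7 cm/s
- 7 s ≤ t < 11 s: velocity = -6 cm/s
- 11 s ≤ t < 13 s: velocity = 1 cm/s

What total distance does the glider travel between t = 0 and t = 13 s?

Total distance travelled is ∫|v| dt — sum the magnitudes of each area piece.
0–4 s: |11| × 4 = 44 cm
4–7 s: |-7| × 3 = 21 cm
7–11 s: |-6| × 4 = 24 cm
11–13 s: |1| × 2 = 2 cm
Total distance = 91 cm

91 cm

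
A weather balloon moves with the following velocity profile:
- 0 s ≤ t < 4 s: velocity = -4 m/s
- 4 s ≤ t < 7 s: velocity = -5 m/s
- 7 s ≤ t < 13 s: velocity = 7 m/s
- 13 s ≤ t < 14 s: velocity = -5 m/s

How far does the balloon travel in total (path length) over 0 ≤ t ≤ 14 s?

Distance (not displacement) is the total path length: add the absolute areas under v-t.
0–4 s: |-4| × 4 = 16 m
4–7 s: |-5| × 3 = 15 m
7–13 s: |7| × 6 = 42 m
13–14 s: |-5| × 1 = 5 m
Total distance = 78 m

78 m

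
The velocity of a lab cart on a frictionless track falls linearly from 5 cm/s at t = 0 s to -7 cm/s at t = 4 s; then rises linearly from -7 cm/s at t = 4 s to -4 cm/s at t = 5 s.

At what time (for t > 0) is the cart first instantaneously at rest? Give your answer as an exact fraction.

v changes sign on 0–4 s (from 5 to -7); the graph is linear there, so v = 0 at t = 0 + (-5)·(4 − 0)/(-7 − 5) = 5/3 s.

t = 5/3 s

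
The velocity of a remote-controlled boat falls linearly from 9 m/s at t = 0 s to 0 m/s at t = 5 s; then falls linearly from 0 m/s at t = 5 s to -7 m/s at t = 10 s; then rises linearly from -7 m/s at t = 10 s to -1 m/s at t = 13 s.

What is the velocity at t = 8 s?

On 5–10 s the graph is linear from 0 to -7 m/s: v(8) = 0 + (-7 − 0)·(8 − 5)/(10 − 5) = -4.2 m/s.

-4.2 m/s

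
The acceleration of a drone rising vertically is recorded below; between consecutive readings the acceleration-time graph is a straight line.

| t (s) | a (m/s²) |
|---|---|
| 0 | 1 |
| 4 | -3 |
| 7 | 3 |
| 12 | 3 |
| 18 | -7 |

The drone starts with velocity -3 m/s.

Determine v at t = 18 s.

-4 m/s

Δv equals the area under the a-t graph; then v = v₀ + Δv.
0–4 s: ½(1 + -3)(4) = -4 m/s
4–7 s: ½(-3 + 3)(3) = 0 m/s
7–12 s: 3 × 5 = 15 m/s
12–18 s: ½(3 + -7)(6) = -12 m/s
Δv = -1 m/s, so v(18) = -3 + (-1) = -4 m/s.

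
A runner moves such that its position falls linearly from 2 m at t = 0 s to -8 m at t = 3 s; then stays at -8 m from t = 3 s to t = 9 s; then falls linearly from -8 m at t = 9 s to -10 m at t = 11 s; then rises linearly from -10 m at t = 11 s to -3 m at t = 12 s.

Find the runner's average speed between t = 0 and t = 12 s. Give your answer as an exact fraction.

Average speed = (total path length)/(elapsed time); on a piecewise-linear x-t graph the path length is Σ|Δx|.
0–3 s: |Δx| = |-8 − 2| = 10 m
3–9 s: |Δx| = |-8 − -8| = 0 m
9–11 s: |Δx| = |-10 − -8| = 2 m
11–12 s: |Δx| = |-3 − -10| = 7 m
Total path = 19 m; average speed = 19/12 = 19/12 m/s.

19/12 m/s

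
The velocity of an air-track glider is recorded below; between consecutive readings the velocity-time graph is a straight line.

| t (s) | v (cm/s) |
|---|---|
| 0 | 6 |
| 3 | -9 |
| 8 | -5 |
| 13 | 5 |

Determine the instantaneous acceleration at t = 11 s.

2 cm/s²

Acceleration is the slope of the v-t graph on 8–13 s: (5 − -5)/(13 − 8) = 2 cm/s².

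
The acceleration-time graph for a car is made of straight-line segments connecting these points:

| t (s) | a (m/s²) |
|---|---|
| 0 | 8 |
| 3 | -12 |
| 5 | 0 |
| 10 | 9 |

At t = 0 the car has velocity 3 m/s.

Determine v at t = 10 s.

7.5 m/s

Δv equals the area under the a-t graph; then v = v₀ + Δv.
0–3 s: ½(8 + -12)(3) = -6 m/s
3–5 s: ½(-12 + 0)(2) = -12 m/s
5–10 s: ½(0 + 9)(5) = 22.5 m/s
Δv = 4.5 m/s, so v(10) = 3 + (4.5) = 7.5 m/s.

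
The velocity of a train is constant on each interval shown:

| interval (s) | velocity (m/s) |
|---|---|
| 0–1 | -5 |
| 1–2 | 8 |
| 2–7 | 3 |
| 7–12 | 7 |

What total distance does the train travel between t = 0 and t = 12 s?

Total distance travelled is ∫|v| dt — sum the magnitudes of each area piece.
0–1 s: |-5| × 1 = 5 m
1–2 s: |8| × 1 = 8 m
2–7 s: |3| × 5 = 15 m
7–12 s: |7| × 5 = 35 m
Total distance = 63 m

63 m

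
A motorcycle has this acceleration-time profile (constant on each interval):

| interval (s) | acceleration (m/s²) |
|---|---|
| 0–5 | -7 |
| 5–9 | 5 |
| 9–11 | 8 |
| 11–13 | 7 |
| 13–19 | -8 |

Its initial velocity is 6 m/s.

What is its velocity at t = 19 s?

-27 m/s

Δv equals the area under the a-t graph; then v = v₀ + Δv.
0–5 s: -7 × 5 = -35 m/s
5–9 s: 5 × 4 = 20 m/s
9–11 s: 8 × 2 = 16 m/s
11–13 s: 7 × 2 = 14 m/s
13–19 s: -8 × 6 = -48 m/s
Δv = -33 m/s, so v(19) = 6 + (-33) = -27 m/s.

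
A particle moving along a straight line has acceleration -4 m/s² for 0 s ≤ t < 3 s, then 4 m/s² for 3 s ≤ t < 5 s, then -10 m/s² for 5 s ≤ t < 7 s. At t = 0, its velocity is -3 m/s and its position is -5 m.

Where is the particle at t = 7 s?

On each constant-a segment, Δv = aΔt and Δx = v₀Δt + ½aΔt²; chain segment to segment.
0–3 s: v starts -3 m/s; Δx = -3·3 + ½·-4·3² = -27 m; v ends -15 m/s.
3–5 s: v starts -15 m/s; Δx = -15·2 + ½·4·2² = -22 m; v ends -7 m/s.
5–7 s: v starts -7 m/s; Δx = -7·2 + ½·-10·2² = -34 m; v ends -27 m/s.
x(7) = -5 + Σ Δx = -88 m.

-88 m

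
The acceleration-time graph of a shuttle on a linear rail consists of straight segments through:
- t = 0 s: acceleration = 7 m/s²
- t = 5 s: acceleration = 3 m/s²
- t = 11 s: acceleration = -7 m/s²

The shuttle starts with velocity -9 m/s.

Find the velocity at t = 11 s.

Δv equals the area under the a-t graph; then v = v₀ + Δv.
0–5 s: ½(7 + 3)(5) = 25 m/s
5–11 s: ½(3 + -7)(6) = -12 m/s
Δv = 13 m/s, so v(11) = -9 + (13) = 4 m/s.

4 m/s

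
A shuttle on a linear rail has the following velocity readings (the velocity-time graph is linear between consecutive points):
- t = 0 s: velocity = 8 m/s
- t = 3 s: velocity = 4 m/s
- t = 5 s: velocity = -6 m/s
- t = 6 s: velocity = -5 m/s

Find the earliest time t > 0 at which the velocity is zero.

v changes sign on 3–5 s (from 4 to -6); the graph is linear there, so v = 0 at t = 3 + (-4)·(5 − 3)/(-6 − 4) = 3.8 s.

t = 3.8 s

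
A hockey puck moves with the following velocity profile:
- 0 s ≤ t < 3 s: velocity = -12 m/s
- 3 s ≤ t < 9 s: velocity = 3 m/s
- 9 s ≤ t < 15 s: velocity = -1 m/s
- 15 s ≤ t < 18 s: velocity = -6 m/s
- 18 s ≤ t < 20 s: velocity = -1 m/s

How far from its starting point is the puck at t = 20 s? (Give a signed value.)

-44 m

Displacement is the signed area under the v-t curve.
0–3 s: -12 × 3 = -36 m
3–9 s: 3 × 6 = 18 m
9–15 s: -1 × 6 = -6 m
15–18 s: -6 × 3 = -18 m
18–20 s: -1 × 2 = -2 m
Net displacement = -44 m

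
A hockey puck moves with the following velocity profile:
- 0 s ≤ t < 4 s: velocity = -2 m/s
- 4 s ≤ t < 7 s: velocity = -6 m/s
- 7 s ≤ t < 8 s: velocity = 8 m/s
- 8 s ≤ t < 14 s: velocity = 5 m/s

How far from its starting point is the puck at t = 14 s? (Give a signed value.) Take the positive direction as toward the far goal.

Net displacement equals the area under the velocity-time graph (areas below the axis count negative).
0–4 s: -2 × 4 = -8 m
4–7 s: -6 × 3 = -18 m
7–8 s: 8 × 1 = 8 m
8–14 s: 5 × 6 = 30 m
Net displacement = 12 m

12 m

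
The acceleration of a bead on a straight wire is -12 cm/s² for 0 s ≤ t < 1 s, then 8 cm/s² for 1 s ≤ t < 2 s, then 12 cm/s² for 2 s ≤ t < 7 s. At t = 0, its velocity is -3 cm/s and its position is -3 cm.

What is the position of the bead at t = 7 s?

On each constant-a segment, Δv = aΔt and Δx = v₀Δt + ½aΔt²; chain segment to segment.
0–1 s: v starts -3 cm/s; Δx = -3·1 + ½·-12·1² = -9 cm; v ends -15 cm/s.
1–2 s: v starts -15 cm/s; Δx = -15·1 + ½·8·1² = -11 cm; v ends -7 cm/s.
2–7 s: v starts -7 cm/s; Δx = -7·5 + ½·12·5² = 115 cm; v ends 53 cm/s.
x(7) = -3 + Σ Δx = 92 cm.

92 cm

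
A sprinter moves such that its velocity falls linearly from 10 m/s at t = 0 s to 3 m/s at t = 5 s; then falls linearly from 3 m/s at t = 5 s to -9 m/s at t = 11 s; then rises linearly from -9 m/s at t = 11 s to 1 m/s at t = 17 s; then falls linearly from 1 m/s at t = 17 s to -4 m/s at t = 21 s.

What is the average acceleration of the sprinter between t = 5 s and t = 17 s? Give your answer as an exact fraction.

-1/6 m/s²

Average acceleration = Δv/Δt = (1 − 3)/(17 − 5) = -1/6 m/s².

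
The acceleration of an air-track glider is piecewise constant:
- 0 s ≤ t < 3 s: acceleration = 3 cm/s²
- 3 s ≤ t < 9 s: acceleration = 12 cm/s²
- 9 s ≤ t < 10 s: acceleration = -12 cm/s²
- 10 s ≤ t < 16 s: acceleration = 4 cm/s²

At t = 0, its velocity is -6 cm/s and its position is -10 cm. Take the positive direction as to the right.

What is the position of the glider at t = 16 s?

738.5 cm

On each constant-a segment, Δv = aΔt and Δx = v₀Δt + ½aΔt²; chain segment to segment.
0–3 s: v starts -6 cm/s; Δx = -6·3 + ½·3·3² = -4.5 cm; v ends 3 cm/s.
3–9 s: v starts 3 cm/s; Δx = 3·6 + ½·12·6² = 234 cm; v ends 75 cm/s.
9–10 s: v starts 75 cm/s; Δx = 75·1 + ½·-12·1² = 69 cm; v ends 63 cm/s.
10–16 s: v starts 63 cm/s; Δx = 63·6 + ½·4·6² = 450 cm; v ends 87 cm/s.
x(16) = -10 + Σ Δx = 738.5 cm.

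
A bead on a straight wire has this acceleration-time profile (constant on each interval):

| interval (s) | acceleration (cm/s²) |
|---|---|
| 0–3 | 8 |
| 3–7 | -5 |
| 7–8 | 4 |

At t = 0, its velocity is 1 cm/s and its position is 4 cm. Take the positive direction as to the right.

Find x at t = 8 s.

110 cm

On each constant-a segment, Δv = aΔt and Δx = v₀Δt + ½aΔt²; chain segment to segment.
0–3 s: v starts 1 cm/s; Δx = 1·3 + ½·8·3² = 39 cm; v ends 25 cm/s.
3–7 s: v starts 25 cm/s; Δx = 25·4 + ½·-5·4² = 60 cm; v ends 5 cm/s.
7–8 s: v starts 5 cm/s; Δx = 5·1 + ½·4·1² = 7 cm; v ends 9 cm/s.
x(8) = 4 + Σ Δx = 110 cm.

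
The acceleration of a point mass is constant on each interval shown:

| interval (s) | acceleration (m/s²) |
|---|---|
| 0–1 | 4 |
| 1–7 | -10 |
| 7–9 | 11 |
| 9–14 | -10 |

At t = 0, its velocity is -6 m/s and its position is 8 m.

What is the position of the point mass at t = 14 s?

-615 m

On each constant-a segment, Δv = aΔt and Δx = v₀Δt + ½aΔt²; chain segment to segment.
0–1 s: v starts -6 m/s; Δx = -6·1 + ½·4·1² = -4 m; v ends -2 m/s.
1–7 s: v starts -2 m/s; Δx = -2·6 + ½·-10·6² = -192 m; v ends -62 m/s.
7–9 s: v starts -62 m/s; Δx = -62·2 + ½·11·2² = -102 m; v ends -40 m/s.
9–14 s: v starts -40 m/s; Δx = -40·5 + ½·-10·5² = -325 m; v ends -90 m/s.
x(14) = 8 + Σ Δx = -615 m.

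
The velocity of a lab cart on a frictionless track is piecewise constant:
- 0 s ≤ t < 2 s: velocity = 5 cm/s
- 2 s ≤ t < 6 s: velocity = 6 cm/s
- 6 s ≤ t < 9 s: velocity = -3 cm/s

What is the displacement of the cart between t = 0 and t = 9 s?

Displacement is the signed area under the v-t curve.
0–2 s: 5 × 2 = 10 cm
2–6 s: 6 × 4 = 24 cm
6–9 s: -3 × 3 = -9 cm
Net displacement = 25 cm

25 cm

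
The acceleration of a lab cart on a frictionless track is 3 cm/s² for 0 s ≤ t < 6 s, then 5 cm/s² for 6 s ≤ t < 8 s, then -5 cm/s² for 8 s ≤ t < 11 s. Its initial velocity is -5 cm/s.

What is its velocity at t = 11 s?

Δv equals the area under the a-t graph; then v = v₀ + Δv.
0–6 s: 3 × 6 = 18 cm/s
6–8 s: 5 × 2 = 10 cm/s
8–11 s: -5 × 3 = -15 cm/s
Δv = 13 cm/s, so v(11) = -5 + (13) = 8 cm/s.

8 cm/s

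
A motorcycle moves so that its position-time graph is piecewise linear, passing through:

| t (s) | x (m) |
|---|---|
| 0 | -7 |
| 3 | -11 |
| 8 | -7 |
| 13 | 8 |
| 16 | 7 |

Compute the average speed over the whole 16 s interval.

Average speed = (total path length)/(elapsed time); on a piecewise-linear x-t graph the path length is Σ|Δx|.
0–3 s: |Δx| = |-11 − -7| = 4 m
3–8 s: |Δx| = |-7 − -11| = 4 m
8–13 s: |Δx| = |8 − -7| = 15 m
13–16 s: |Δx| = |7 − 8| = 1 m
Total path = 24 m; average speed = 24/16 = 1.5 m/s.

1.5 m/s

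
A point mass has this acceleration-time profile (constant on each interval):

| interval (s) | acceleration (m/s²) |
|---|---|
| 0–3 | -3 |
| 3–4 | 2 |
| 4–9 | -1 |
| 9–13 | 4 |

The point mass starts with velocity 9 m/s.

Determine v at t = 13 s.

13 m/s

Δv equals the area under the a-t graph; then v = v₀ + Δv.
0–3 s: -3 × 3 = -9 m/s
3–4 s: 2 × 1 = 2 m/s
4–9 s: -1 × 5 = -5 m/s
9–13 s: 4 × 4 = 16 m/s
Δv = 4 m/s, so v(13) = 9 + (4) = 13 m/s.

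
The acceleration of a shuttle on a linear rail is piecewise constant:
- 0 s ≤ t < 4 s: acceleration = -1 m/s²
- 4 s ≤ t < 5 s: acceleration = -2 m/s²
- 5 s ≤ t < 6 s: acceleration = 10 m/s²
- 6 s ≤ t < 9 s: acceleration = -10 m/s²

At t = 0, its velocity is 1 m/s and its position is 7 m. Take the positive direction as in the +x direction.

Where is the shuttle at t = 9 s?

On each constant-a segment, Δv = aΔt and Δx = v₀Δt + ½aΔt²; chain segment to segment.
0–4 s: v starts 1 m/s; Δx = 1·4 + ½·-1·4² = -4 m; v ends -3 m/s.
4–5 s: v starts -3 m/s; Δx = -3·1 + ½·-2·1² = -4 m; v ends -5 m/s.
5–6 s: v starts -5 m/s; Δx = -5·1 + ½·10·1² = 0 m; v ends 5 m/s.
6–9 s: v starts 5 m/s; Δx = 5·3 + ½·-10·3² = -30 m; v ends -25 m/s.
x(9) = 7 + Σ Δx = -31 m.

-31 m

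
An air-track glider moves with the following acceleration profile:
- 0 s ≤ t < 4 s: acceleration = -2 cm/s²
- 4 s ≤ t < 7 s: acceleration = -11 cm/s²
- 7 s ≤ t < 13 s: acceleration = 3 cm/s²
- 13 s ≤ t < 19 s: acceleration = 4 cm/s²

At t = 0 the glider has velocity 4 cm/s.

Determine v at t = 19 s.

5 cm/s

Δv equals the area under the a-t graph; then v = v₀ + Δv.
0–4 s: -2 × 4 = -8 cm/s
4–7 s: -11 × 3 = -33 cm/s
7–13 s: 3 × 6 = 18 cm/s
13–19 s: 4 × 6 = 24 cm/s
Δv = 1 cm/s, so v(19) = 4 + (1) = 5 cm/s.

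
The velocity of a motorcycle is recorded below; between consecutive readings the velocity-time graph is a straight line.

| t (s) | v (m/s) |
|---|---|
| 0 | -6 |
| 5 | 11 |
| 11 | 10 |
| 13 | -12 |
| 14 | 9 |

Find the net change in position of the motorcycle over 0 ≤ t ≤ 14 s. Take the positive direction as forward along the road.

72 m

Net displacement equals the area under the velocity-time graph (areas below the axis count negative).
0–5 s: ½(-6 + 11)(5) = 12.5 m
5–11 s: ½(11 + 10)(6) = 63 m
11–13 s: ½(10 + -12)(2) = -2 m
13–14 s: ½(-12 + 9)(1) = -1.5 m
Net displacement = 72 m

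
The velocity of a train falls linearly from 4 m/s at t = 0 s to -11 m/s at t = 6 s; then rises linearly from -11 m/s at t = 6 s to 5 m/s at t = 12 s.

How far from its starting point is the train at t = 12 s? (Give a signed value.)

-39 m

Displacement is the signed area under the v-t curve.
0–6 s: ½(4 + -11)(6) = -21 m
6–12 s: ½(-11 + 5)(6) = -18 m
Net displacement = -39 m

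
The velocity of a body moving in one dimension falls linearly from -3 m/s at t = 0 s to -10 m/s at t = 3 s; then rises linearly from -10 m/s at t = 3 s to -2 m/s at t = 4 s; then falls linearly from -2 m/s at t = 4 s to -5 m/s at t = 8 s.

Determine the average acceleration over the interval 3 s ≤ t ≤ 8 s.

1 m/s²

Average acceleration = Δv/Δt = (-5 − -10)/(8 − 3) = 1 m/s².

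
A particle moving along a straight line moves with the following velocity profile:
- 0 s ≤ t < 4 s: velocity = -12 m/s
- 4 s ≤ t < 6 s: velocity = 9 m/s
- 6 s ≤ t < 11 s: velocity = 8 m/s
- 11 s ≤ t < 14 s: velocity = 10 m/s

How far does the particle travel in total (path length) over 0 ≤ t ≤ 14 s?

136 m

Total distance travelled is ∫|v| dt — sum the magnitudes of each area piece.
0–4 s: |-12| × 4 = 48 m
4–6 s: |9| × 2 = 18 m
6–11 s: |8| × 5 = 40 m
11–14 s: |10| × 3 = 30 m
Total distance = 136 m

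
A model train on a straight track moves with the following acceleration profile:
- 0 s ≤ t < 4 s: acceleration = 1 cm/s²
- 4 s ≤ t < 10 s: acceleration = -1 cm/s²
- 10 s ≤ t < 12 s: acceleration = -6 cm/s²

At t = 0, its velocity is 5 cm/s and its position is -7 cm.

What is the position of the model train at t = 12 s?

On each constant-a segment, Δv = aΔt and Δx = v₀Δt + ½aΔt²; chain segment to segment.
0–4 s: v starts 5 cm/s; Δx = 5·4 + ½·1·4² = 28 cm; v ends 9 cm/s.
4–10 s: v starts 9 cm/s; Δx = 9·6 + ½·-1·6² = 36 cm; v ends 3 cm/s.
10–12 s: v starts 3 cm/s; Δx = 3·2 + ½·-6·2² = -6 cm; v ends -9 cm/s.
x(12) = -7 + Σ Δx = 51 cm.

51 cm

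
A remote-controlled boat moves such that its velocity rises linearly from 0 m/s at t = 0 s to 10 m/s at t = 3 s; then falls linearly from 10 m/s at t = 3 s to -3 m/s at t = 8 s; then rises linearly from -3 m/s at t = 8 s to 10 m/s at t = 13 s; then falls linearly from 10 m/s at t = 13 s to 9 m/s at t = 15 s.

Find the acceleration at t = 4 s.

-2.6 m/s²

Acceleration is the slope of the v-t graph on 3–8 s: (-3 − 10)/(8 − 3) = -2.6 m/s².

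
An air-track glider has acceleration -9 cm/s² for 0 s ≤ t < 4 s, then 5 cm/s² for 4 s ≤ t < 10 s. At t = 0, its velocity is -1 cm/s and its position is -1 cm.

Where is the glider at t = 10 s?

On each constant-a segment, Δv = aΔt and Δx = v₀Δt + ½aΔt²; chain segment to segment.
0–4 s: v starts -1 cm/s; Δx = -1·4 + ½·-9·4² = -76 cm; v ends -37 cm/s.
4–10 s: v starts -37 cm/s; Δx = -37·6 + ½·5·6² = -132 cm; v ends -7 cm/s.
x(10) = -1 + Σ Δx = -209 cm.

-209 cm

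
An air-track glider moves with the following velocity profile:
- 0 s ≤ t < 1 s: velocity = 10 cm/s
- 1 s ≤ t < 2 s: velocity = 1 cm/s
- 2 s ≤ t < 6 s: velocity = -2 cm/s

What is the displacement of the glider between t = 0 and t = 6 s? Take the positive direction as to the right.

Net displacement equals the area under the velocity-time graph (areas below the axis count negative).
0–1 s: 10 × 1 = 10 cm
1–2 s: 1 × 1 = 1 cm
2–6 s: -2 × 4 = -8 cm
Net displacement = 3 cm

3 cm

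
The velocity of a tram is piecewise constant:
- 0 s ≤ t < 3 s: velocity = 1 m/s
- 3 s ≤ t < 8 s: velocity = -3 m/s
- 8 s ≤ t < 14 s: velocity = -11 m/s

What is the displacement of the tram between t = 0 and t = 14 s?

Net displacement equals the area under the velocity-time graph (areas below the axis count negative).
0–3 s: 1 × 3 = 3 m
3–8 s: -3 × 5 = -15 m
8–14 s: -11 × 6 = -66 m
Net displacement = -78 m

-78 m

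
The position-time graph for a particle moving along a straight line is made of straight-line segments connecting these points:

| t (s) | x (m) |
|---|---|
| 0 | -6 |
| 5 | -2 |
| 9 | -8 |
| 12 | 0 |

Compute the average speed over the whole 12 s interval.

1.5 m/s

Average speed = (total path length)/(elapsed time); on a piecewise-linear x-t graph the path length is Σ|Δx|.
0–5 s: |Δx| = |-2 − -6| = 4 m
5–9 s: |Δx| = |-8 − -2| = 6 m
9–12 s: |Δx| = |0 − -8| = 8 m
Total path = 18 m; average speed = 18/12 = 1.5 m/s.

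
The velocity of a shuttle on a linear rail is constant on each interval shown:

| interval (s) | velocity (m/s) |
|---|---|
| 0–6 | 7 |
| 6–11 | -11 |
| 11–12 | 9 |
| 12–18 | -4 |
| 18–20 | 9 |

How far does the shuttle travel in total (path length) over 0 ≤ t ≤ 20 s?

Distance (not displacement) is the total path length: add the absolute areas under v-t.
0–6 s: |7| × 6 = 42 m
6–11 s: |-11| × 5 = 55 m
11–12 s: |9| × 1 = 9 m
12–18 s: |-4| × 6 = 24 m
18–20 s: |9| × 2 = 18 m
Total distance = 148 m

148 m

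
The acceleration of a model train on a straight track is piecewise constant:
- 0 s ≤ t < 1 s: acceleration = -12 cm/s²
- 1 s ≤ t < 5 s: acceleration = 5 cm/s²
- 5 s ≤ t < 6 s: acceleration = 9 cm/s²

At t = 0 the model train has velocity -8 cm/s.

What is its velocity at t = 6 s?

9 cm/s

Δv equals the area under the a-t graph; then v = v₀ + Δv.
0–1 s: -12 × 1 = -12 cm/s
1–5 s: 5 × 4 = 20 cm/s
5–6 s: 9 × 1 = 9 cm/s
Δv = 17 cm/s, so v(6) = -8 + (17) = 9 cm/s.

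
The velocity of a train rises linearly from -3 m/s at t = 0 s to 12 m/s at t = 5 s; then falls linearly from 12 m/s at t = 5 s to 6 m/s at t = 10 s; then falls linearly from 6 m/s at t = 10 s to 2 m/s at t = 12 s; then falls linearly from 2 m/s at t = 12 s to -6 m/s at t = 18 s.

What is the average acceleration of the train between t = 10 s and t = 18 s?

Average acceleration = Δv/Δt = (-6 − 6)/(18 − 10) = -1.5 m/s².

-1.5 m/s²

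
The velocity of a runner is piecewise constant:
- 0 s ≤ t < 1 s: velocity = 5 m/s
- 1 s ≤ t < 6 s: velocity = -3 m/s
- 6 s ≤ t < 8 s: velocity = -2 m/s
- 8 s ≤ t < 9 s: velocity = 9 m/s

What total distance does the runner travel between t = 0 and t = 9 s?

33 m

Distance (not displacement) is the total path length: add the absolute areas under v-t.
0–1 s: |5| × 1 = 5 m
1–6 s: |-3| × 5 = 15 m
6–8 s: |-2| × 2 = 4 m
8–9 s: |9| × 1 = 9 m
Total distance = 33 m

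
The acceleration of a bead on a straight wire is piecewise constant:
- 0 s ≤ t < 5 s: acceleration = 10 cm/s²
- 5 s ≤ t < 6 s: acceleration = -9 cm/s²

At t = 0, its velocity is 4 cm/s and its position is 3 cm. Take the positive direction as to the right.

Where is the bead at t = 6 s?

197.5 cm

On each constant-a segment, Δv = aΔt and Δx = v₀Δt + ½aΔt²; chain segment to segment.
0–5 s: v starts 4 cm/s; Δx = 4·5 + ½·10·5² = 145 cm; v ends 54 cm/s.
5–6 s: v starts 54 cm/s; Δx = 54·1 + ½·-9·1² = 49.5 cm; v ends 45 cm/s.
x(6) = 3 + Σ Δx = 197.5 cm.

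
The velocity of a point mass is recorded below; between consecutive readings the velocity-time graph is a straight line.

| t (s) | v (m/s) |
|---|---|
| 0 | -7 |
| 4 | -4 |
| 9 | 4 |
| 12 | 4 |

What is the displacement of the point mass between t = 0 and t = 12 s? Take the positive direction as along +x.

-10 m

Net displacement equals the area under the velocity-time graph (areas below the axis count negative).
0–4 s: ½(-7 + -4)(4) = -22 m
4–9 s: ½(-4 + 4)(5) = 0 m
9–12 s: 4 × 3 = 12 m
Net displacement = -10 m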